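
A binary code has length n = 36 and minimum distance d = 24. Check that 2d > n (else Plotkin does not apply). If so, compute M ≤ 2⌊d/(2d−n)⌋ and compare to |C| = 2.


Plotkin bound M ≤ 4; given |C| = 2 ≤ bound (satisfied).

Check applicability: 2d = 48, n = 36.
2d − n = 12 > 0, so Plotkin applies.
Compute d/(2d−n) = 24/12 ≈ 2.0000.
⌊d/(2d−n)⌋ = 2.
Plotkin bound: M ≤ 2·2 = 4.
Given |C| = 2, check: satisfied.
This |C| is below the Plotkin bound.


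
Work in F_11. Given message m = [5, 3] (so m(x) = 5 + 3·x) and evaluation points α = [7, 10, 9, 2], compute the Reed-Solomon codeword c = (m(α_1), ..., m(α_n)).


c = [4, 2, 10, 0]

Message polynomial: m(x) = 5 + 3·x (mod 11).
For each evaluation point α_i, compute m(α_i) mod 11:
  α_1 = 7: Horner steps 3 → 4, so m(7) = 4.
  α_2 = 10: Horner steps 3 → 2, so m(10) = 2.
  α_3 = 9: Horner steps 3 → 10, so m(9) = 10.
  α_4 = 2: Horner steps 3 → 0, so m(2) = 0.
Codeword c = [4, 2, 10, 0] ∈ F_11^4.


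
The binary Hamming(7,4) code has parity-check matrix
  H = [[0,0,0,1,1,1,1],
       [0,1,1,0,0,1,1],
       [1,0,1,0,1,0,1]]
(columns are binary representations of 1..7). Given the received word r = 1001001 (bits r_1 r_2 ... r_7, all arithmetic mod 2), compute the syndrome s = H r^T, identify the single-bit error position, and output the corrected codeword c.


s = (0, 1, 0)^T, error position = 2, corrected codeword c = 1101001

Compute s = H r^T mod 2 one row at a time:
  s_1 = 1 + 0 + 0 + 1 = 2 ≡ 0 (mod 2).
  s_2 = 0 + 0 + 0 + 1 = 1 ≡ 1 (mod 2).
  s_3 = 1 + 0 + 0 + 1 = 2 ≡ 0 (mod 2).
s = (0, 1, 0)^T — this equals column 2 of H (binary 010), so error is at position 2.
Correct: flip bit 2 of r = 1001001 to get c = 1101001.


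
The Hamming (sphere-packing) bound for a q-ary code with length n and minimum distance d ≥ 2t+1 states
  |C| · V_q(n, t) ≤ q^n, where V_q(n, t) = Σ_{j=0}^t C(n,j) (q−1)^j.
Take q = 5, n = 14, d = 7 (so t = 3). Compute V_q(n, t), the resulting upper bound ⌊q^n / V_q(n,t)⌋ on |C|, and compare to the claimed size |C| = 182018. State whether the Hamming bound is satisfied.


V_q(n, t) = 24809, q^n = 6103515625, Hamming bound = 246020, |C| = 182018 ≤ bound (satisfied).

Step 1: Compute V_q(n, t) = Σ_{j=0}^3 C(n, j) (q−1)^j.
  j = 0: C(14,0)·(4)^0 = 1·1 = 1.
  j = 1: C(14,1)·(4)^1 = 14·4 = 56.
  j = 2: C(14,2)·(4)^2 = 91·16 = 1456.
  j = 3: C(14,3)·(4)^3 = 364·64 = 23296.
  V_q(n, t) = 1 + 56 + 1456 + 23296 = 24809.
Step 2: q^n = 5^14 = 6103515625.
Step 3: Hamming bound ⌊q^n / V_q(n,t)⌋ = ⌊6103515625/24809⌋ = 246020.
Step 4: Compare |C| = 182018 to 246020: satisfied.
The claimed |C| lies below the Hamming bound.


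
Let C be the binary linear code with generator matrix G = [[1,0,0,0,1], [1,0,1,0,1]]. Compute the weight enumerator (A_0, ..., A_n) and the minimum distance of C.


Weight distribution: A_0 = 1, A_1 = 1, A_2 = 1, A_3 = 1. Minimum distance d = 1.

Enumerate all 2^2 = 4 messages m ∈ F_2^2.
For each, compute codeword c = mG in F_2^5, then tally its weight.
  m = 00 → c = 00000, weight = 0.
  m = 10 → c = 10001, weight = 2.
  m = 01 → c = 10101, weight = 3.
  m = 11 → c = 00100, weight = 1.
Tally weights:
  weight 0: 1 codewords.
  weight 1: 1 codewords.
  weight 2: 1 codewords.
  weight 3: 1 codewords.
Minimum distance d = smallest w > 0 with A_w > 0 = 1.
Sanity: Σ A_w = 4 = 2^2 = 4 ✓.


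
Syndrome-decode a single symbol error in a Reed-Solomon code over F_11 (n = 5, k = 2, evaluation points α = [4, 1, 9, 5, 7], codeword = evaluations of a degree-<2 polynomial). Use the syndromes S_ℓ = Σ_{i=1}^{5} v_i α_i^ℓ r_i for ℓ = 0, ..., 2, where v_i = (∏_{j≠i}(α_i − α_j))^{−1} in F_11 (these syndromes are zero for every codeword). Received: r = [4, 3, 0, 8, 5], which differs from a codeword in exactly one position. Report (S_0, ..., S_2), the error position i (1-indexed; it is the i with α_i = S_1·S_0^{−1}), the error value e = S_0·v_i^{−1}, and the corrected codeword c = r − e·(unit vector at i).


S = (9, 4, 3), error at position 3, error magnitude e = 9, c = [4, 3, 2, 8, 5].

Step 1: column multipliers v_i = (∏_{j≠i}(α_i − α_j))^{−1} mod 11.
  i = 1 (α = 4): (4−1)(4−9)(4−5)(4−7) = 3·(−5)·(−1)·(−3) = −45 ≡ 10, so v_1 = 10^{−1} = 10 (mod 11).
  i = 2 (α = 1): (1−4)(1−9)(1−5)(1−7) = (−3)·(−8)·(−4)·(−6) = 576 ≡ 4, so v_2 = 4^{−1} = 3 (mod 11).
  i = 3 (α = 9): (9−4)(9−1)(9−5)(9−7) = 5·8·4·2 = 320 ≡ 1, so v_3 = 1^{−1} = 1 (mod 11).
  i = 4 (α = 5): (5−4)(5−1)(5−9)(5−7) = 1·4·(−4)·(−2) = 32 ≡ 10, so v_4 = 10^{−1} = 10 (mod 11).
  i = 5 (α = 7): (7−4)(7−1)(7−9)(7−5) = 3·6·(−2)·2 = −72 ≡ 5, so v_5 = 5^{−1} = 9 (mod 11).
  v = [10, 3, 1, 10, 9].
Step 2: syndromes of r = [4, 3, 0, 8, 5] (all sums mod 11).
  S_0 = Σ v_i r_i = 10·4 + 3·3 + 1·0 + 10·8 + 9·5 = 174 ≡ 9.
  S_1 = Σ v_i α_i r_i = 10·4·4 + 3·1·3 + 1·9·0 + 10·5·8 + 9·7·5 = 884 ≡ 4.
  α_i^2 mod 11 = [5, 1, 4, 3, 5].
  S_2 = Σ v_i α_i^2 r_i = 10·5·4 + 3·1·3 + 1·4·0 + 10·3·8 + 9·5·5 = 674 ≡ 3.
  S = (9, 4, 3) ≠ 0, so r is not a codeword (an error is present).
Step 3: locate the error. For a single error e at position i, S_ℓ = v_i·e·α_i^ℓ, so α_err = S_1/S_0.
  S_0^{−1} = 9^{−1} = 5 (mod 11), so α_err = 4·5 = 20 ≡ 9 = α_3. Error position i = 3.
  Consistency check: S_2/S_1 = 3·3 = 9 ≡ 9 = α_err ✓ (single-error assumption holds).
Step 4: error magnitude e = S_0/v_3 = S_0·∏_{j≠3}(α_3 − α_j) = 9·1 = 9 ≡ 9 (mod 11).
Step 5: correct position 3: c_3 = r_3 − e = 0 − 9 ≡ 2 (mod 11). Hence c = [4, 3, 2, 8, 5].
  Check: interpolating c through the α_i gives m(x) = 10 + 4·x (degree < 2) with m(α_i) = c_i for every i, so c is indeed a codeword.


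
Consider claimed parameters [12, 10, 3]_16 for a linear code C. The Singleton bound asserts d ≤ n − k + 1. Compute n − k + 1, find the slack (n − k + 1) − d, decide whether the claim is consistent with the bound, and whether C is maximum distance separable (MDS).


Singleton RHS = n − k + 1 = 3, slack = 0, bound satisfied, MDS.

Singleton bound: d ≤ n − k + 1.
Here n = 12, k = 10, so n − k + 1 = 3.
Given d = 3, check d ≤ 3: YES.
Slack = (n − k + 1) − d = 0.
The code is MDS (slack = 0).
Description: the claimed parameters are [12, 10, 3]_16; such a code would be MDS (meets Singleton bound).


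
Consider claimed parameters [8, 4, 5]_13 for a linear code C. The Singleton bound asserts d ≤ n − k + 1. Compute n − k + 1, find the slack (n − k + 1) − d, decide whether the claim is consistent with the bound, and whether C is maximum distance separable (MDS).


Singleton RHS = n − k + 1 = 5, slack = 0, bound satisfied, MDS.

Singleton bound: d ≤ n − k + 1.
Here n = 8, k = 4, so n − k + 1 = 5.
Given d = 5, check d ≤ 5: YES.
Slack = (n − k + 1) − d = 0.
The code is MDS (slack = 0).
Description: the claimed parameters are [8, 4, 5]_13; such a code would be MDS (meets Singleton bound).


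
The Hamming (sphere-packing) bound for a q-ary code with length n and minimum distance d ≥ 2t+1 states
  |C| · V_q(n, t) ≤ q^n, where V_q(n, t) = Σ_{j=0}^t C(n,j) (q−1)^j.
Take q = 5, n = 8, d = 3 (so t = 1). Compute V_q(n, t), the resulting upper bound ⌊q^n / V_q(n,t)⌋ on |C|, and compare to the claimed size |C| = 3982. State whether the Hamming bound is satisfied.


V_q(n, t) = 33, q^n = 390625, Hamming bound = 11837, |C| = 3982 ≤ bound (satisfied).

Step 1: Compute V_q(n, t) = Σ_{j=0}^1 C(n, j) (q−1)^j.
  j = 0: C(8,0)·(4)^0 = 1·1 = 1.
  j = 1: C(8,1)·(4)^1 = 8·4 = 32.
  V_q(n, t) = 1 + 32 = 33.
Step 2: q^n = 5^8 = 390625.
Step 3: Hamming bound ⌊q^n / V_q(n,t)⌋ = ⌊390625/33⌋ = 11837.
Step 4: Compare |C| = 3982 to 11837: satisfied.
The claimed |C| lies below the Hamming bound.


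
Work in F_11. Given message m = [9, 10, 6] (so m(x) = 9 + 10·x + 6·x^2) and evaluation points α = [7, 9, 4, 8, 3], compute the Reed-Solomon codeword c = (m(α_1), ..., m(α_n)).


c = [10, 2, 2, 0, 5]

Message polynomial: m(x) = 9 + 10·x + 6·x^2 (mod 11).
For each evaluation point α_i, compute m(α_i) mod 11:
  α_1 = 7: Horner steps 6 → 8 → 10, so m(7) = 10.
  α_2 = 9: Horner steps 6 → 9 → 2, so m(9) = 2.
  α_3 = 4: Horner steps 6 → 1 → 2, so m(4) = 2.
  α_4 = 8: Horner steps 6 → 3 → 0, so m(8) = 0.
  α_5 = 3: Horner steps 6 → 6 → 5, so m(3) = 5.
Codeword c = [10, 2, 2, 0, 5] ∈ F_11^5.


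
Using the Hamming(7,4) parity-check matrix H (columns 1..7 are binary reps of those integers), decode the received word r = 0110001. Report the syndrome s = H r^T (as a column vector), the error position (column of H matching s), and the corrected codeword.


s = (1, 1, 0)^T, error position = 6, corrected codeword c = 0110011

Compute s = H r^T mod 2 one row at a time:
  s_1 = 0 + 0 + 0 + 1 = 1 ≡ 1 (mod 2).
  s_2 = 1 + 1 + 0 + 1 = 3 ≡ 1 (mod 2).
  s_3 = 0 + 1 + 0 + 1 = 2 ≡ 0 (mod 2).
s = (1, 1, 0)^T — this equals column 6 of H (binary 110), so error is at position 6.
Correct: flip bit 6 of r = 0110001 to get c = 0110011.


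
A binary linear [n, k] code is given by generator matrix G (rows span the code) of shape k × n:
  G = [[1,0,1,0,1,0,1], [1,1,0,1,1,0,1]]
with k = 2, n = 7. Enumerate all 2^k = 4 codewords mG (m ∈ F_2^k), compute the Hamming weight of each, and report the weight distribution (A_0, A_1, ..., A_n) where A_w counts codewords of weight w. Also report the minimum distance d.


Weight distribution: A_0 = 1, A_3 = 1, A_4 = 1, A_5 = 1. Minimum distance d = 3.

Enumerate all 2^2 = 4 messages m ∈ F_2^2.
For each, compute codeword c = mG in F_2^7, then tally its weight.
  m = 00 → c = 0000000, weight = 0.
  m = 10 → c = 1010101, weight = 4.
  m = 01 → c = 1101101, weight = 5.
  m = 11 → c = 0111000, weight = 3.
Tally weights:
  weight 0: 1 codewords.
  weight 3: 1 codewords.
  weight 4: 1 codewords.
  weight 5: 1 codewords.
Minimum distance d = smallest w > 0 with A_w > 0 = 3.
Sanity: Σ A_w = 4 = 2^2 = 4 ✓.


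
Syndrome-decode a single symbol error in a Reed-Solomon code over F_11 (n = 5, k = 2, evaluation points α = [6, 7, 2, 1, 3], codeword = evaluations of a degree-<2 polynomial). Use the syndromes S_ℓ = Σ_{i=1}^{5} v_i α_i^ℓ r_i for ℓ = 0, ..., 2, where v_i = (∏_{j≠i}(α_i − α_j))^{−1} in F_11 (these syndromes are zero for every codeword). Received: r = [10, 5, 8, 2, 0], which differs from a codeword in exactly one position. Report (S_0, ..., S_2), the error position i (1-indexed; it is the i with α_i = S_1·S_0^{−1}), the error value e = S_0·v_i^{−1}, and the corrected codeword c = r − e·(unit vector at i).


S = (4, 1, 3), error at position 5, error magnitude e = 8, c = [10, 5, 8, 2, 3].

Step 1: column multipliers v_i = (∏_{j≠i}(α_i − α_j))^{−1} mod 11.
  i = 1 (α = 6): (6−7)(6−2)(6−1)(6−3) = (−1)·4·5·3 = −60 ≡ 6, so v_1 = 6^{−1} = 2 (mod 11).
  i = 2 (α = 7): (7−6)(7−2)(7−1)(7−3) = 1·5·6·4 = 120 ≡ 10, so v_2 = 10^{−1} = 10 (mod 11).
  i = 3 (α = 2): (2−6)(2−7)(2−1)(2−3) = (−4)·(−5)·1·(−1) = −20 ≡ 2, so v_3 = 2^{−1} = 6 (mod 11).
  i = 4 (α = 1): (1−6)(1−7)(1−2)(1−3) = (−5)·(−6)·(−1)·(−2) = 60 ≡ 5, so v_4 = 5^{−1} = 9 (mod 11).
  i = 5 (α = 3): (3−6)(3−7)(3−2)(3−1) = (−3)·(−4)·1·2 = 24 ≡ 2, so v_5 = 2^{−1} = 6 (mod 11).
  v = [2, 10, 6, 9, 6].
Step 2: syndromes of r = [10, 5, 8, 2, 0] (all sums mod 11).
  S_0 = Σ v_i r_i = 2·10 + 10·5 + 6·8 + 9·2 + 6·0 = 136 ≡ 4.
  S_1 = Σ v_i α_i r_i = 2·6·10 + 10·7·5 + 6·2·8 + 9·1·2 + 6·3·0 = 584 ≡ 1.
  α_i^2 mod 11 = [3, 5, 4, 1, 9].
  S_2 = Σ v_i α_i^2 r_i = 2·3·10 + 10·5·5 + 6·4·8 + 9·1·2 + 6·9·0 = 520 ≡ 3.
  S = (4, 1, 3) ≠ 0, so r is not a codeword (an error is present).
Step 3: locate the error. For a single error e at position i, S_ℓ = v_i·e·α_i^ℓ, so α_err = S_1/S_0.
  S_0^{−1} = 4^{−1} = 3 (mod 11), so α_err = 1·3 = 3 ≡ 3 = α_5. Error position i = 5.
  Consistency check: S_2/S_1 = 3·1 = 3 ≡ 3 = α_err ✓ (single-error assumption holds).
Step 4: error magnitude e = S_0/v_5 = S_0·∏_{j≠5}(α_5 − α_j) = 4·2 = 8 ≡ 8 (mod 11).
Step 5: correct position 5: c_5 = r_5 − e = 0 − 8 ≡ 3 (mod 11). Hence c = [10, 5, 8, 2, 3].
  Check: interpolating c through the α_i gives m(x) = 7 + 6·x (degree < 2) with m(α_i) = c_i for every i, so c is indeed a codeword.


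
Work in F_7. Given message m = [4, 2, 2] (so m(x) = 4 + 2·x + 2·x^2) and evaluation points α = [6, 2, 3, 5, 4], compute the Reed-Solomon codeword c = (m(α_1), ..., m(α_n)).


c = [4, 2, 0, 1, 2]

Message polynomial: m(x) = 4 + 2·x + 2·x^2 (mod 7).
For each evaluation point α_i, compute m(α_i) mod 7:
  α_1 = 6: Horner steps 2 → 0 → 4, so m(6) = 4.
  α_2 = 2: Horner steps 2 → 6 → 2, so m(2) = 2.
  α_3 = 3: Horner steps 2 → 1 → 0, so m(3) = 0.
  α_4 = 5: Horner steps 2 → 5 → 1, so m(5) = 1.
  α_5 = 4: Horner steps 2 → 3 → 2, so m(4) = 2.
Codeword c = [4, 2, 0, 1, 2] ∈ F_7^5.


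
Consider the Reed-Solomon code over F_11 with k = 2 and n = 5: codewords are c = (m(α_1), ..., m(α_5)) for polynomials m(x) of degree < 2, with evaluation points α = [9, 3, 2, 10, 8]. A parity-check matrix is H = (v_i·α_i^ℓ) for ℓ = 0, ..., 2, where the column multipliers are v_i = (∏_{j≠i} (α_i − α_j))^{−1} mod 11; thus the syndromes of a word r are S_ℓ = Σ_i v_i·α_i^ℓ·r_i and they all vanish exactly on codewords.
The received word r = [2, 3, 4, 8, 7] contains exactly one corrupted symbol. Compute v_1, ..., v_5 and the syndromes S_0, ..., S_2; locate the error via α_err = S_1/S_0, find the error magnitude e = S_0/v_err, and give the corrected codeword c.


S = (7, 10, 8), error at position 2, error magnitude e = 4, c = [2, 10, 4, 8, 7].

Step 1: column multipliers v_i = (∏_{j≠i}(α_i − α_j))^{−1} mod 11.
  i = 1 (α = 9): (9−3)(9−2)(9−10)(9−8) = 6·7·(−1)·1 = −42 ≡ 2, so v_1 = 2^{−1} = 6 (mod 11).
  i = 2 (α = 3): (3−9)(3−2)(3−10)(3−8) = (−6)·1·(−7)·(−5) = −210 ≡ 10, so v_2 = 10^{−1} = 10 (mod 11).
  i = 3 (α = 2): (2−9)(2−3)(2−10)(2−8) = (−7)·(−1)·(−8)·(−6) = 336 ≡ 6, so v_3 = 6^{−1} = 2 (mod 11).
  i = 4 (α = 10): (10−9)(10−3)(10−2)(10−8) = 1·7·8·2 = 112 ≡ 2, so v_4 = 2^{−1} = 6 (mod 11).
  i = 5 (α = 8): (8−9)(8−3)(8−2)(8−10) = (−1)·5·6·(−2) = 60 ≡ 5, so v_5 = 5^{−1} = 9 (mod 11).
  v = [6, 10, 2, 6, 9].
Step 2: syndromes of r = [2, 3, 4, 8, 7] (all sums mod 11).
  S_0 = Σ v_i r_i = 6·2 + 10·3 + 2·4 + 6·8 + 9·7 = 161 ≡ 7.
  S_1 = Σ v_i α_i r_i = 6·9·2 + 10·3·3 + 2·2·4 + 6·10·8 + 9·8·7 = 1198 ≡ 10.
  α_i^2 mod 11 = [4, 9, 4, 1, 9].
  S_2 = Σ v_i α_i^2 r_i = 6·4·2 + 10·9·3 + 2·4·4 + 6·1·8 + 9·9·7 = 965 ≡ 8.
  S = (7, 10, 8) ≠ 0, so r is not a codeword (an error is present).
Step 3: locate the error. For a single error e at position i, S_ℓ = v_i·e·α_i^ℓ, so α_err = S_1/S_0.
  S_0^{−1} = 7^{−1} = 8 (mod 11), so α_err = 10·8 = 80 ≡ 3 = α_2. Error position i = 2.
  Consistency check: S_2/S_1 = 8·10 = 80 ≡ 3 = α_err ✓ (single-error assumption holds).
Step 4: error magnitude e = S_0/v_2 = S_0·∏_{j≠2}(α_2 − α_j) = 7·10 = 70 ≡ 4 (mod 11).
Step 5: correct position 2: c_2 = r_2 − e = 3 − 4 ≡ 10 (mod 11). Hence c = [2, 10, 4, 8, 7].
  Check: interpolating c through the α_i gives m(x) = 3 + 6·x (degree < 2) with m(α_i) = c_i for every i, so c is indeed a codeword.


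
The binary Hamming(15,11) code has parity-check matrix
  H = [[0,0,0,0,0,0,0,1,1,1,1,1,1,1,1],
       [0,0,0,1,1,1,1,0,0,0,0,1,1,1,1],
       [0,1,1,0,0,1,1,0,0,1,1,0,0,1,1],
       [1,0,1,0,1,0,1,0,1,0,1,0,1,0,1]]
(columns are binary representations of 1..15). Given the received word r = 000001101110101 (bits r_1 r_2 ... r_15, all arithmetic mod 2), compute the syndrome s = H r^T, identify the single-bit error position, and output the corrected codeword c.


s = (1, 0, 1, 1)^T, error position = 11, corrected codeword c = 000001101100101

Compute s = H r^T mod 2 one row at a time:
  s_1 = 0 + 1 + 1 + 1 + 0 + 1 + 0 + 1 = 5 ≡ 1 (mod 2).
  s_2 = 0 + 0 + 1 + 1 + 0 + 1 + 0 + 1 = 4 ≡ 0 (mod 2).
  s_3 = 0 + 0 + 1 + 1 + 1 + 1 + 0 + 1 = 5 ≡ 1 (mod 2).
  s_4 = 0 + 0 + 0 + 1 + 1 + 1 + 1 + 1 = 5 ≡ 1 (mod 2).
s = (1, 0, 1, 1)^T — this equals column 11 of H (binary 1011), so error is at position 11.
Correct: flip bit 11 of r = 000001101110101 to get c = 000001101100101.


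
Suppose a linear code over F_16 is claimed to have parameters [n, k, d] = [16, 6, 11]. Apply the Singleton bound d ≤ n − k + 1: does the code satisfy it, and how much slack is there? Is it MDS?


Singleton RHS = n − k + 1 = 11, slack = 0, bound satisfied, MDS.

Singleton bound: d ≤ n − k + 1.
Here n = 16, k = 6, so n − k + 1 = 11.
Given d = 11, check d ≤ 11: YES.
Slack = (n − k + 1) − d = 0.
The code is MDS (slack = 0).
Description: the claimed parameters are [16, 6, 11]_16; such a code would be MDS (meets Singleton bound).


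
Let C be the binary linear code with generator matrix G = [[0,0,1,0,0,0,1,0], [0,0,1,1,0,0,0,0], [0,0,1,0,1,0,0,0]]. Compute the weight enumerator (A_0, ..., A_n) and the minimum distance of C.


Weight distribution: A_0 = 1, A_2 = 6, A_4 = 1. Minimum distance d = 2.

Enumerate all 2^3 = 8 messages m ∈ F_2^3.
For each, compute codeword c = mG in F_2^8, then tally its weight.
  m = 000 → c = 00000000, weight = 0.
  m = 100 → c = 00100010, weight = 2.
  m = 010 → c = 00110000, weight = 2.
  m = 110 → c = 00010010, weight = 2.
  m = 001 → c = 00101000, weight = 2.
  m = 101 → c = 00001010, weight = 2.
  m = 011 → c = 00011000, weight = 2.
  m = 111 → c = 00111010, weight = 4.
Tally weights:
  weight 0: 1 codewords.
  weight 2: 6 codewords.
  weight 4: 1 codewords.
Minimum distance d = smallest w > 0 with A_w > 0 = 2.
Sanity: Σ A_w = 8 = 2^3 = 8 ✓.


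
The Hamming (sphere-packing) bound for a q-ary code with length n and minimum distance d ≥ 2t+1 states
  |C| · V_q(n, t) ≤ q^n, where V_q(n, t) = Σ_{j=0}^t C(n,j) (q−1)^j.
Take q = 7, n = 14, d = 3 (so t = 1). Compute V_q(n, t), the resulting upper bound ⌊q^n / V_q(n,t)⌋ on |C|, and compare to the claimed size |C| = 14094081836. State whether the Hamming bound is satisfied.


V_q(n, t) = 85, q^n = 678223072849, Hamming bound = 7979094974, |C| = 14094081836 > bound (violated).

Step 1: Compute V_q(n, t) = Σ_{j=0}^1 C(n, j) (q−1)^j.
  j = 0: C(14,0)·(6)^0 = 1·1 = 1.
  j = 1: C(14,1)·(6)^1 = 14·6 = 84.
  V_q(n, t) = 1 + 84 = 85.
Step 2: q^n = 7^14 = 678223072849.
Step 3: Hamming bound ⌊q^n / V_q(n,t)⌋ = ⌊678223072849/85⌋ = 7979094974.
Step 4: Compare |C| = 14094081836 to 7979094974: violated.
The claimed |C| lies above the Hamming bound, so no 7-ary code of length 14 with d ≥ 3 can have 14094081836 codewords.


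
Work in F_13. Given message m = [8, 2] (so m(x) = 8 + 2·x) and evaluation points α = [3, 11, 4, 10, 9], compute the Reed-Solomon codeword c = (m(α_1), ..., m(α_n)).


c = [1, 4, 3, 2, 0]

Message polynomial: m(x) = 8 + 2·x (mod 13).
For each evaluation point α_i, compute m(α_i) mod 13:
  α_1 = 3: Horner steps 2 → 1, so m(3) = 1.
  α_2 = 11: Horner steps 2 → 4, so m(11) = 4.
  α_3 = 4: Horner steps 2 → 3, so m(4) = 3.
  α_4 = 10: Horner steps 2 → 2, so m(10) = 2.
  α_5 = 9: Horner steps 2 → 0, so m(9) = 0.
Codeword c = [1, 4, 3, 2, 0] ∈ F_13^5.


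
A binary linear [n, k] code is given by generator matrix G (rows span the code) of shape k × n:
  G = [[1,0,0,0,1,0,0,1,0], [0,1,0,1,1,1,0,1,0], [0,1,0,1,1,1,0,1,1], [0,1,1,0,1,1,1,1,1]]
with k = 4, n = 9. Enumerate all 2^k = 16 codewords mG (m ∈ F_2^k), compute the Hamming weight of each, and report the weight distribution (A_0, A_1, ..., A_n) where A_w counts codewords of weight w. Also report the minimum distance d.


Weight distribution: A_0 = 1, A_1 = 1, A_3 = 2, A_4 = 3, A_5 = 3, A_6 = 4, A_7 = 2. Minimum distance d = 1.

Enumerate all 2^4 = 16 messages m ∈ F_2^4.
For each, compute codeword c = mG in F_2^9, then tally its weight.
  m = 0000 → c = 000000000, weight = 0.
  m = 1000 → c = 100010010, weight = 3.
  m = 0100 → c = 010111010, weight = 5.
  m = 1100 → c = 110101000, weight = 4.
  m = 0010 → c = 010111011, weight = 6.
  m = 1010 → c = 110101001, weight = 5.
  m = 0110 → c = 000000001, weight = 1.
  m = 1110 → c = 100010011, weight = 4.
  m = 0001 → c = 011011111, weight = 7.
  m = 1001 → c = 111001101, weight = 6.
  m = 0101 → c = 001100101, weight = 4.
  m = 1101 → c = 101110111, weight = 7.
  m = 0011 → c = 001100100, weight = 3.
  m = 1011 → c = 101110110, weight = 6.
  m = 0111 → c = 011011110, weight = 6.
  m = 1111 → c = 111001100, weight = 5.
Tally weights:
  weight 0: 1 codewords.
  weight 1: 1 codewords.
  weight 3: 2 codewords.
  weight 4: 3 codewords.
  weight 5: 3 codewords.
  weight 6: 4 codewords.
  weight 7: 2 codewords.
Minimum distance d = smallest w > 0 with A_w > 0 = 1.
Sanity: Σ A_w = 16 = 2^4 = 16 ✓.


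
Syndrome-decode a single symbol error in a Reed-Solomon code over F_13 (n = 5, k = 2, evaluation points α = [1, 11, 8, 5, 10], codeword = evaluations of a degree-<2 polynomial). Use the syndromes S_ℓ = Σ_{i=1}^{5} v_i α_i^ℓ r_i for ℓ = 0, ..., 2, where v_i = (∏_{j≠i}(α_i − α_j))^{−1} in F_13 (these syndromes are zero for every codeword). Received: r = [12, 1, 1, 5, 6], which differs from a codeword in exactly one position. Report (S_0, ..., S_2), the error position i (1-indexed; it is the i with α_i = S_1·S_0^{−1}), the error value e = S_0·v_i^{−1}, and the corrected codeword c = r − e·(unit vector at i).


S = (7, 4, 6), error at position 3, error magnitude e = 11, c = [12, 1, 3, 5, 6].

Step 1: column multipliers v_i = (∏_{j≠i}(α_i − α_j))^{−1} mod 13.
  i = 1 (α = 1): (1−11)(1−8)(1−5)(1−10) = (−10)·(−7)·(−4)·(−9) = 2520 ≡ 11, so v_1 = 11^{−1} = 6 (mod 13).
  i = 2 (α = 11): (11−1)(11−8)(11−5)(11−10) = 10·3·6·1 = 180 ≡ 11, so v_2 = 11^{−1} = 6 (mod 13).
  i = 3 (α = 8): (8−1)(8−11)(8−5)(8−10) = 7·(−3)·3·(−2) = 126 ≡ 9, so v_3 = 9^{−1} = 3 (mod 13).
  i = 4 (α = 5): (5−1)(5−11)(5−8)(5−10) = 4·(−6)·(−3)·(−5) = −360 ≡ 4, so v_4 = 4^{−1} = 10 (mod 13).
  i = 5 (α = 10): (10−1)(10−11)(10−8)(10−5) = 9·(−1)·2·5 = −90 ≡ 1, so v_5 = 1^{−1} = 1 (mod 13).
  v = [6, 6, 3, 10, 1].
Step 2: syndromes of r = [12, 1, 1, 5, 6] (all sums mod 13).
  S_0 = Σ v_i r_i = 6·12 + 6·1 + 3·1 + 10·5 + 1·6 = 137 ≡ 7.
  S_1 = Σ v_i α_i r_i = 6·1·12 + 6·11·1 + 3·8·1 + 10·5·5 + 1·10·6 = 472 ≡ 4.
  α_i^2 mod 13 = [1, 4, 12, 12, 9].
  S_2 = Σ v_i α_i^2 r_i = 6·1·12 + 6·4·1 + 3·12·1 + 10·12·5 + 1·9·6 = 786 ≡ 6.
  S = (7, 4, 6) ≠ 0, so r is not a codeword (an error is present).
Step 3: locate the error. For a single error e at position i, S_ℓ = v_i·e·α_i^ℓ, so α_err = S_1/S_0.
  S_0^{−1} = 7^{−1} = 2 (mod 13), so α_err = 4·2 = 8 ≡ 8 = α_3. Error position i = 3.
  Consistency check: S_2/S_1 = 6·10 = 60 ≡ 8 = α_err ✓ (single-error assumption holds).
Step 4: error magnitude e = S_0/v_3 = S_0·∏_{j≠3}(α_3 − α_j) = 7·9 = 63 ≡ 11 (mod 13).
Step 5: correct position 3: c_3 = r_3 − e = 1 − 11 ≡ 3 (mod 13). Hence c = [12, 1, 3, 5, 6].
  Check: interpolating c through the α_i gives m(x) = 4 + 8·x (degree < 2) with m(α_i) = c_i for every i, so c is indeed a codeword.


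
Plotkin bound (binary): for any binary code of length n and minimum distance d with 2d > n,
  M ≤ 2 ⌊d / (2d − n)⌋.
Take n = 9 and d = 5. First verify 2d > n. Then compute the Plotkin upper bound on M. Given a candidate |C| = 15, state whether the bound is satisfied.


Plotkin bound M ≤ 10; given |C| = 15 > bound (violated).

Check applicability: 2d = 10, n = 9.
2d − n = 1 > 0, so Plotkin applies.
Compute d/(2d−n) = 5/1 ≈ 5.0000.
⌊d/(2d−n)⌋ = 5.
Plotkin bound: M ≤ 2·5 = 10.
Given |C| = 15, check: VIOLATED.
This |C| is above the Plotkin bound, so no binary code with n = 9, d = 5 and 15 codewords exists.


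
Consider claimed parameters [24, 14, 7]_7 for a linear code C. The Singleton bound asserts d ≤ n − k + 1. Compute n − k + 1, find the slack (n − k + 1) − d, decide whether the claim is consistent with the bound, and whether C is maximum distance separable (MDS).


Singleton RHS = n − k + 1 = 11, slack = 4, bound satisfied, not MDS.

Singleton bound: d ≤ n − k + 1.
Here n = 24, k = 14, so n − k + 1 = 11.
Given d = 7, check d ≤ 11: YES.
Slack = (n − k + 1) − d = 4.
The code is NOT MDS (slack = 4 > 0).
Description: the claimed parameters are [24, 14, 7]_7; such a code would be non-MDS.


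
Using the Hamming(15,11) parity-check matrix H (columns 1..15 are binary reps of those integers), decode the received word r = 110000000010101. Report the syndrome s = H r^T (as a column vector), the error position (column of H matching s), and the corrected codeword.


s = (1, 0, 1, 0)^T, error position = 10, corrected codeword c = 110000000110101

Compute s = H r^T mod 2 one row at a time:
  s_1 = 0 + 0 + 0 + 1 + 0 + 1 + 0 + 1 = 3 ≡ 1 (mod 2).
  s_2 = 0 + 0 + 0 + 0 + 0 + 1 + 0 + 1 = 2 ≡ 0 (mod 2).
  s_3 = 1 + 0 + 0 + 0 + 0 + 1 + 0 + 1 = 3 ≡ 1 (mod 2).
  s_4 = 1 + 0 + 0 + 0 + 0 + 1 + 1 + 1 = 4 ≡ 0 (mod 2).
s = (1, 0, 1, 0)^T — this equals column 10 of H (binary 1010), so error is at position 10.
Correct: flip bit 10 of r = 110000000010101 to get c = 110000000110101.


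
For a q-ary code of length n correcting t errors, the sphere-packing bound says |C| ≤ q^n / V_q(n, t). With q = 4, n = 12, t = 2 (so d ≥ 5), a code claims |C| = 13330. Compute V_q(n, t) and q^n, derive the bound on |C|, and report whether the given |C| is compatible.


V_q(n, t) = 631, q^n = 16777216, Hamming bound = 26588, |C| = 13330 ≤ bound (satisfied).

Step 1: Compute V_q(n, t) = Σ_{j=0}^2 C(n, j) (q−1)^j.
  j = 0: C(12,0)·(3)^0 = 1·1 = 1.
  j = 1: C(12,1)·(3)^1 = 12·3 = 36.
  j = 2: C(12,2)·(3)^2 = 66·9 = 594.
  V_q(n, t) = 1 + 36 + 594 = 631.
Step 2: q^n = 4^12 = 16777216.
Step 3: Hamming bound ⌊q^n / V_q(n,t)⌋ = ⌊16777216/631⌋ = 26588.
Step 4: Compare |C| = 13330 to 26588: satisfied.
The claimed |C| lies below the Hamming bound.


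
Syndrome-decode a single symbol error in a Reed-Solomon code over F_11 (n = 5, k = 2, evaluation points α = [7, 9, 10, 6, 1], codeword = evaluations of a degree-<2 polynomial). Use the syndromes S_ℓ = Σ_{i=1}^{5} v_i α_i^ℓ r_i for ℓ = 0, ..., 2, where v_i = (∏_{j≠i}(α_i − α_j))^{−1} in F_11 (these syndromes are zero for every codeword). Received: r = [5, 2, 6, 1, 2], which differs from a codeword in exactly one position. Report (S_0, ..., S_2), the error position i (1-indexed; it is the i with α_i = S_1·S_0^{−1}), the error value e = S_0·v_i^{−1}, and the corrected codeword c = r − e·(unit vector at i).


S = (8, 8, 8), error at position 5, error magnitude e = 10, c = [5, 2, 6, 1, 3].

Step 1: column multipliers v_i = (∏_{j≠i}(α_i − α_j))^{−1} mod 11.
  i = 1 (α = 7): (7−9)(7−10)(7−6)(7−1) = (−2)·(−3)·1·6 = 36 ≡ 3, so v_1 = 3^{−1} = 4 (mod 11).
  i = 2 (α = 9): (9−7)(9−10)(9−6)(9−1) = 2·(−1)·3·8 = −48 ≡ 7, so v_2 = 7^{−1} = 8 (mod 11).
  i = 3 (α = 10): (10−7)(10−9)(10−6)(10−1) = 3·1·4·9 = 108 ≡ 9, so v_3 = 9^{−1} = 5 (mod 11).
  i = 4 (α = 6): (6−7)(6−9)(6−10)(6−1) = (−1)·(−3)·(−4)·5 = −60 ≡ 6, so v_4 = 6^{−1} = 2 (mod 11).
  i = 5 (α = 1): (1−7)(1−9)(1−10)(1−6) = (−6)·(−8)·(−9)·(−5) = 2160 ≡ 4, so v_5 = 4^{−1} = 3 (mod 11).
  v = [4, 8, 5, 2, 3].
Step 2: syndromes of r = [5, 2, 6, 1, 2] (all sums mod 11).
  S_0 = Σ v_i r_i = 4·5 + 8·2 + 5·6 + 2·1 + 3·2 = 74 ≡ 8.
  S_1 = Σ v_i α_i r_i = 4·7·5 + 8·9·2 + 5·10·6 + 2·6·1 + 3·1·2 = 602 ≡ 8.
  α_i^2 mod 11 = [5, 4, 1, 3, 1].
  S_2 = Σ v_i α_i^2 r_i = 4·5·5 + 8·4·2 + 5·1·6 + 2·3·1 + 3·1·2 = 206 ≡ 8.
  S = (8, 8, 8) ≠ 0, so r is not a codeword (an error is present).
Step 3: locate the error. For a single error e at position i, S_ℓ = v_i·e·α_i^ℓ, so α_err = S_1/S_0.
  S_0^{−1} = 8^{−1} = 7 (mod 11), so α_err = 8·7 = 56 ≡ 1 = α_5. Error position i = 5.
  Consistency check: S_2/S_1 = 8·7 = 56 ≡ 1 = α_err ✓ (single-error assumption holds).
Step 4: error magnitude e = S_0/v_5 = S_0·∏_{j≠5}(α_5 − α_j) = 8·4 = 32 ≡ 10 (mod 11).
Step 5: correct position 5: c_5 = r_5 − e = 2 − 10 ≡ 3 (mod 11). Hence c = [5, 2, 6, 1, 3].
  Check: interpolating c through the α_i gives m(x) = 10 + 4·x (degree < 2) with m(α_i) = c_i for every i, so c is indeed a codeword.


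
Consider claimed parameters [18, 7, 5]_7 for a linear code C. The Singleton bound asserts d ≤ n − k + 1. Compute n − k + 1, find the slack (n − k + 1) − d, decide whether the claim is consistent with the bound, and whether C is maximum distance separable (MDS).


Singleton RHS = n − k + 1 = 12, slack = 7, bound satisfied, not MDS.

Singleton bound: d ≤ n − k + 1.
Here n = 18, k = 7, so n − k + 1 = 12.
Given d = 5, check d ≤ 12: YES.
Slack = (n − k + 1) − d = 7.
The code is NOT MDS (slack = 7 > 0).
Description: the claimed parameters are [18, 7, 5]_7; such a code would be non-MDS.


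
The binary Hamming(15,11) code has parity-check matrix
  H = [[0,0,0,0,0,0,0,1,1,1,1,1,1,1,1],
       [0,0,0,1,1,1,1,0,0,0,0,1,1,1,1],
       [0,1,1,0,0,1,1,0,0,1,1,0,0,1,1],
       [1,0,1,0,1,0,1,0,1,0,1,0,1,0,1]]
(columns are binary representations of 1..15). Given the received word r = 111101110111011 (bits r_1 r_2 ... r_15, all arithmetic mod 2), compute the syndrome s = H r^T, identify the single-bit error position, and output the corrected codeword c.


s = (0, 0, 0, 1)^T, error position = 1, corrected codeword c = 011101110111011

Compute s = H r^T mod 2 one row at a time:
  s_1 = 1 + 0 + 1 + 1 + 1 + 0 + 1 + 1 = 6 ≡ 0 (mod 2).
  s_2 = 1 + 0 + 1 + 1 + 1 + 0 + 1 + 1 = 6 ≡ 0 (mod 2).
  s_3 = 1 + 1 + 1 + 1 + 1 + 1 + 1 + 1 = 8 ≡ 0 (mod 2).
  s_4 = 1 + 1 + 0 + 1 + 0 + 1 + 0 + 1 = 5 ≡ 1 (mod 2).
s = (0, 0, 0, 1)^T — this equals column 1 of H (binary 0001), so error is at position 1.
Correct: flip bit 1 of r = 111101110111011 to get c = 011101110111011.


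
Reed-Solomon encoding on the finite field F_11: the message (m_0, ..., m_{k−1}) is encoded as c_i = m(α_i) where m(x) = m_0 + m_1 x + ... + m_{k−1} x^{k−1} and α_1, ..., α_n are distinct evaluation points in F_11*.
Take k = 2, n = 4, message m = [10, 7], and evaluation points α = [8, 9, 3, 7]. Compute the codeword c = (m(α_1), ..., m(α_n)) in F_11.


c = [0, 7, 9, 4]

Message polynomial: m(x) = 10 + 7·x (mod 11).
For each evaluation point α_i, compute m(α_i) mod 11:
  α_1 = 8: Horner steps 7 → 0, so m(8) = 0.
  α_2 = 9: Horner steps 7 → 7, so m(9) = 7.
  α_3 = 3: Horner steps 7 → 9, so m(3) = 9.
  α_4 = 7: Horner steps 7 → 4, so m(7) = 4.
Codeword c = [0, 7, 9, 4] ∈ F_11^4.


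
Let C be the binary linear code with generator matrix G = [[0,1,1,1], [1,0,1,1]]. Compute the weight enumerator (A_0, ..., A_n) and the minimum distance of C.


Weight distribution: A_0 = 1, A_2 = 1, A_3 = 2. Minimum distance d = 2.

Enumerate all 2^2 = 4 messages m ∈ F_2^2.
For each, compute codeword c = mG in F_2^4, then tally its weight.
  m = 00 → c = 0000, weight = 0.
  m = 10 → c = 0111, weight = 3.
  m = 01 → c = 1011, weight = 3.
  m = 11 → c = 1100, weight = 2.
Tally weights:
  weight 0: 1 codewords.
  weight 2: 1 codewords.
  weight 3: 2 codewords.
Minimum distance d = smallest w > 0 with A_w > 0 = 2.
Sanity: Σ A_w = 4 = 2^2 = 4 ✓.


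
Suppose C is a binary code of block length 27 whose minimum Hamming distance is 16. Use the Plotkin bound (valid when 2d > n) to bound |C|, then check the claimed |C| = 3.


Plotkin bound M ≤ 6; given |C| = 3 ≤ bound (satisfied).

Check applicability: 2d = 32, n = 27.
2d − n = 5 > 0, so Plotkin applies.
Compute d/(2d−n) = 16/5 ≈ 3.2000.
⌊d/(2d−n)⌋ = 3.
Plotkin bound: M ≤ 2·3 = 6.
Given |C| = 3, check: satisfied.
This |C| is below the Plotkin bound.


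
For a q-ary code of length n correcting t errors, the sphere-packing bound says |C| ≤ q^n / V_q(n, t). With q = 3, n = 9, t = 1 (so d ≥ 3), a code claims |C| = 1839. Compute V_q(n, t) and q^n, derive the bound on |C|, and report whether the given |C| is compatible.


V_q(n, t) = 19, q^n = 19683, Hamming bound = 1035, |C| = 1839 > bound (violated).

Step 1: Compute V_q(n, t) = Σ_{j=0}^1 C(n, j) (q−1)^j.
  j = 0: C(9,0)·(2)^0 = 1·1 = 1.
  j = 1: C(9,1)·(2)^1 = 9·2 = 18.
  V_q(n, t) = 1 + 18 = 19.
Step 2: q^n = 3^9 = 19683.
Step 3: Hamming bound ⌊q^n / V_q(n,t)⌋ = ⌊19683/19⌋ = 1035.
Step 4: Compare |C| = 1839 to 1035: violated.
The claimed |C| lies above the Hamming bound, so no 3-ary code of length 9 with d ≥ 3 can have 1839 codewords.


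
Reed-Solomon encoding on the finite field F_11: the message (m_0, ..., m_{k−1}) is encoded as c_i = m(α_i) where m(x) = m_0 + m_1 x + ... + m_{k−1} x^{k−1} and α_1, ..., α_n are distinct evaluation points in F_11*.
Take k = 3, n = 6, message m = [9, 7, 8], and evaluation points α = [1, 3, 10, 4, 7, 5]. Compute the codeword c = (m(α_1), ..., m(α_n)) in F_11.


c = [2, 3, 10, 0, 10, 2]

Message polynomial: m(x) = 9 + 7·x + 8·x^2 (mod 11).
For each evaluation point α_i, compute m(α_i) mod 11:
  α_1 = 1: Horner steps 8 → 4 → 2, so m(1) = 2.
  α_2 = 3: Horner steps 8 → 9 → 3, so m(3) = 3.
  α_3 = 10: Horner steps 8 → 10 → 10, so m(10) = 10.
  α_4 = 4: Horner steps 8 → 6 → 0, so m(4) = 0.
  α_5 = 7: Horner steps 8 → 8 → 10, so m(7) = 10.
  α_6 = 5: Horner steps 8 → 3 → 2, so m(5) = 2.
Codeword c = [2, 3, 10, 0, 10, 2] ∈ F_11^6.


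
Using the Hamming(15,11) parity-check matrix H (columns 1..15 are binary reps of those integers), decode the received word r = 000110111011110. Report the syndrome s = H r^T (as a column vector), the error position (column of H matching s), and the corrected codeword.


s = (0, 0, 1, 1)^T, error position = 3, corrected codeword c = 001110111011110

Compute s = H r^T mod 2 one row at a time:
  s_1 = 1 + 1 + 0 + 1 + 1 + 1 + 1 + 0 = 6 ≡ 0 (mod 2).
  s_2 = 1 + 1 + 0 + 1 + 1 + 1 + 1 + 0 = 6 ≡ 0 (mod 2).
  s_3 = 0 + 0 + 0 + 1 + 0 + 1 + 1 + 0 = 3 ≡ 1 (mod 2).
  s_4 = 0 + 0 + 1 + 1 + 1 + 1 + 1 + 0 = 5 ≡ 1 (mod 2).
s = (0, 0, 1, 1)^T — this equals column 3 of H (binary 0011), so error is at position 3.
Correct: flip bit 3 of r = 000110111011110 to get c = 001110111011110.


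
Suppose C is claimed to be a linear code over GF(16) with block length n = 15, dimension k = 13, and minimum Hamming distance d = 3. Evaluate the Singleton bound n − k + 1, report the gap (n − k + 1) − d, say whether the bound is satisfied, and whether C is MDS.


Singleton RHS = n − k + 1 = 3, slack = 0, bound satisfied, MDS.

Singleton bound: d ≤ n − k + 1.
Here n = 15, k = 13, so n − k + 1 = 3.
Given d = 3, check d ≤ 3: YES.
Slack = (n − k + 1) − d = 0.
The code is MDS (slack = 0).
Description: the claimed parameters are [15, 13, 3]_16; such a code would be MDS (meets Singleton bound).


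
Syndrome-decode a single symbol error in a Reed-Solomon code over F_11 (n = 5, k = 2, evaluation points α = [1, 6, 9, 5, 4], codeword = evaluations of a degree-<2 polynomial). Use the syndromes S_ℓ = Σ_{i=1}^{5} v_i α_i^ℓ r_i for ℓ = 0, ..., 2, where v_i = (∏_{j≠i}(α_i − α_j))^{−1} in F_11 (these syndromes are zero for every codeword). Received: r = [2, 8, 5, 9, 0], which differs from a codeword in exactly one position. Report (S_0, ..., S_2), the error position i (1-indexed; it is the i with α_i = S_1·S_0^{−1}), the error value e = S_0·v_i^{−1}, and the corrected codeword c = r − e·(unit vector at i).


S = (4, 5, 9), error at position 5, error magnitude e = 1, c = [2, 8, 5, 9, 10].

Step 1: column multipliers v_i = (∏_{j≠i}(α_i − α_j))^{−1} mod 11.
  i = 1 (α = 1): (1−6)(1−9)(1−5)(1−4) = (−5)·(−8)·(−4)·(−3) = 480 ≡ 7, so v_1 = 7^{−1} = 8 (mod 11).
  i = 2 (α = 6): (6−1)(6−9)(6−5)(6−4) = 5·(−3)·1·2 = −30 ≡ 3, so v_2 = 3^{−1} = 4 (mod 11).
  i = 3 (α = 9): (9−1)(9−6)(9−5)(9−4) = 8·3·4·5 = 480 ≡ 7, so v_3 = 7^{−1} = 8 (mod 11).
  i = 4 (α = 5): (5−1)(5−6)(5−9)(5−4) = 4·(−1)·(−4)·1 = 16 ≡ 5, so v_4 = 5^{−1} = 9 (mod 11).
  i = 5 (α = 4): (4−1)(4−6)(4−9)(4−5) = 3·(−2)·(−5)·(−1) = −30 ≡ 3, so v_5 = 3^{−1} = 4 (mod 11).
  v = [8, 4, 8, 9, 4].
Step 2: syndromes of r = [2, 8, 5, 9, 0] (all sums mod 11).
  S_0 = Σ v_i r_i = 8·2 + 4·8 + 8·5 + 9·9 + 4·0 = 169 ≡ 4.
  S_1 = Σ v_i α_i r_i = 8·1·2 + 4·6·8 + 8·9·5 + 9·5·9 + 4·4·0 = 973 ≡ 5.
  α_i^2 mod 11 = [1, 3, 4, 3, 5].
  S_2 = Σ v_i α_i^2 r_i = 8·1·2 + 4·3·8 + 8·4·5 + 9·3·9 + 4·5·0 = 515 ≡ 9.
  S = (4, 5, 9) ≠ 0, so r is not a codeword (an error is present).
Step 3: locate the error. For a single error e at position i, S_ℓ = v_i·e·α_i^ℓ, so α_err = S_1/S_0.
  S_0^{−1} = 4^{−1} = 3 (mod 11), so α_err = 5·3 = 15 ≡ 4 = α_5. Error position i = 5.
  Consistency check: S_2/S_1 = 9·9 = 81 ≡ 4 = α_err ✓ (single-error assumption holds).
Step 4: error magnitude e = S_0/v_5 = S_0·∏_{j≠5}(α_5 − α_j) = 4·3 = 12 ≡ 1 (mod 11).
Step 5: correct position 5: c_5 = r_5 − e = 0 − 1 ≡ 10 (mod 11). Hence c = [2, 8, 5, 9, 10].
  Check: interpolating c through the α_i gives m(x) = 3 + 10·x (degree < 2) with m(α_i) = c_i for every i, so c is indeed a codeword.


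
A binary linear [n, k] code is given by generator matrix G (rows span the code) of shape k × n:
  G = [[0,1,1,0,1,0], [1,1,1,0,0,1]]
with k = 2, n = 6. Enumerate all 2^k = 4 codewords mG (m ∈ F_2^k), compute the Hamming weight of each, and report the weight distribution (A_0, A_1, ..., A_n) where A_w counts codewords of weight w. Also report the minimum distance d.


Weight distribution: A_0 = 1, A_3 = 2, A_4 = 1. Minimum distance d = 3.

Enumerate all 2^2 = 4 messages m ∈ F_2^2.
For each, compute codeword c = mG in F_2^6, then tally its weight.
  m = 00 → c = 000000, weight = 0.
  m = 10 → c = 011010, weight = 3.
  m = 01 → c = 111001, weight = 4.
  m = 11 → c = 100011, weight = 3.
Tally weights:
  weight 0: 1 codewords.
  weight 3: 2 codewords.
  weight 4: 1 codewords.
Minimum distance d = smallest w > 0 with A_w > 0 = 3.
Sanity: Σ A_w = 4 = 2^2 = 4 ✓.


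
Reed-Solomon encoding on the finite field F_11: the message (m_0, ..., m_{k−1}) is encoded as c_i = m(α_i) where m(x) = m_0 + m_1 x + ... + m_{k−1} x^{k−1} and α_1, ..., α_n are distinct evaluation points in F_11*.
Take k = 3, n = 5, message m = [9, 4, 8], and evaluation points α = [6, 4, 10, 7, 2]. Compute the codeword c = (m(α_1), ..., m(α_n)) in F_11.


c = [2, 10, 2, 0, 5]

Message polynomial: m(x) = 9 + 4·x + 8·x^2 (mod 11).
For each evaluation point α_i, compute m(α_i) mod 11:
  α_1 = 6: Horner steps 8 → 8 → 2, so m(6) = 2.
  α_2 = 4: Horner steps 8 → 3 → 10, so m(4) = 10.
  α_3 = 10: Horner steps 8 → 7 → 2, so m(10) = 2.
  α_4 = 7: Horner steps 8 → 5 → 0, so m(7) = 0.
  α_5 = 2: Horner steps 8 → 9 → 5, so m(2) = 5.
Codeword c = [2, 10, 2, 0, 5] ∈ F_11^5.


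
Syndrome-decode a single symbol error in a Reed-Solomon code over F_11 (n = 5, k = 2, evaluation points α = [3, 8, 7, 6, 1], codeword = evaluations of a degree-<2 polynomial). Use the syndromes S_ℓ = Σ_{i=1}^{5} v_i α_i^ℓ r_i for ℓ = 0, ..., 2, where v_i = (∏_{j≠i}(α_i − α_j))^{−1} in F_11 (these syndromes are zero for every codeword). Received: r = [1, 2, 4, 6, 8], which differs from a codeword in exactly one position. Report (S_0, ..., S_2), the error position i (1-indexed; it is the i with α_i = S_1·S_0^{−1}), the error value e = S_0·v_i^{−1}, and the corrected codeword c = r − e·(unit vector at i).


S = (7, 7, 7), error at position 5, error magnitude e = 3, c = [1, 2, 4, 6, 5].

Step 1: column multipliers v_i = (∏_{j≠i}(α_i − α_j))^{−1} mod 11.
  i = 1 (α = 3): (3−8)(3−7)(3−6)(3−1) = (−5)·(−4)·(−3)·2 = −120 ≡ 1, so v_1 = 1^{−1} = 1 (mod 11).
  i = 2 (α = 8): (8−3)(8−7)(8−6)(8−1) = 5·1·2·7 = 70 ≡ 4, so v_2 = 4^{−1} = 3 (mod 11).
  i = 3 (α = 7): (7−3)(7−8)(7−6)(7−1) = 4·(−1)·1·6 = −24 ≡ 9, so v_3 = 9^{−1} = 5 (mod 11).
  i = 4 (α = 6): (6−3)(6−8)(6−7)(6−1) = 3·(−2)·(−1)·5 = 30 ≡ 8, so v_4 = 8^{−1} = 7 (mod 11).
  i = 5 (α = 1): (1−3)(1−8)(1−7)(1−6) = (−2)·(−7)·(−6)·(−5) = 420 ≡ 2, so v_5 = 2^{−1} = 6 (mod 11).
  v = [1, 3, 5, 7, 6].
Step 2: syndromes of r = [1, 2, 4, 6, 8] (all sums mod 11).
  S_0 = Σ v_i r_i = 1·1 + 3·2 + 5·4 + 7·6 + 6·8 = 117 ≡ 7.
  S_1 = Σ v_i α_i r_i = 1·3·1 + 3·8·2 + 5·7·4 + 7·6·6 + 6·1·8 = 491 ≡ 7.
  α_i^2 mod 11 = [9, 9, 5, 3, 1].
  S_2 = Σ v_i α_i^2 r_i = 1·9·1 + 3·9·2 + 5·5·4 + 7·3·6 + 6·1·8 = 337 ≡ 7.
  S = (7, 7, 7) ≠ 0, so r is not a codeword (an error is present).
Step 3: locate the error. For a single error e at position i, S_ℓ = v_i·e·α_i^ℓ, so α_err = S_1/S_0.
  S_0^{−1} = 7^{−1} = 8 (mod 11), so α_err = 7·8 = 56 ≡ 1 = α_5. Error position i = 5.
  Consistency check: S_2/S_1 = 7·8 = 56 ≡ 1 = α_err ✓ (single-error assumption holds).
Step 4: error magnitude e = S_0/v_5 = S_0·∏_{j≠5}(α_5 − α_j) = 7·2 = 14 ≡ 3 (mod 11).
Step 5: correct position 5: c_5 = r_5 − e = 8 − 3 ≡ 5 (mod 11). Hence c = [1, 2, 4, 6, 5].
  Check: interpolating c through the α_i gives m(x) = 7 + 9·x (degree < 2) with m(α_i) = c_i for every i, so c is indeed a codeword.
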